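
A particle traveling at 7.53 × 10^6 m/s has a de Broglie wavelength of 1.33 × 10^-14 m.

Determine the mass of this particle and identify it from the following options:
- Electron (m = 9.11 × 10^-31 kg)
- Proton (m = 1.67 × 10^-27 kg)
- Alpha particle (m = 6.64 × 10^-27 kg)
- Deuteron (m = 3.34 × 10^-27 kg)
The particle is an alpha particle.

From λ = h/(mv), solve for mass:

m = h/(λv)
m = (6.626 × 10^-34 J·s) / (1.33 × 10^-14 m × 7.53 × 10^6 m/s)
m = 6.62 × 10^-27 kg

Comparing with the listed masses, this is closest to an alpha particle.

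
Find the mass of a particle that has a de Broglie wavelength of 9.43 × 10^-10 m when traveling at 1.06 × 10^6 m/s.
6.63 × 10^-31 kg

From the de Broglie relation λ = h/(mv), we solve for m:

m = h/(λv)
m = (6.626 × 10^-34 J·s) / (9.43 × 10^-10 m × 1.06 × 10^6 m/s)
m = 6.63 × 10^-31 kg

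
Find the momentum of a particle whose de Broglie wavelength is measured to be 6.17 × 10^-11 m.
1.07 × 10^-23 kg·m/s

From the de Broglie relation λ = h/p, we solve for p:

p = h/λ
p = (6.626 × 10^-34 J·s) / (6.17 × 10^-11 m)
p = 1.07 × 10^-23 kg·m/s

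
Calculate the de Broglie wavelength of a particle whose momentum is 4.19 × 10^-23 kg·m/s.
1.58 × 10^-11 m

Using the de Broglie relation λ = h/p:

λ = h/p
λ = (6.626 × 10^-34 J·s) / (4.19 × 10^-23 kg·m/s)
λ = 1.58 × 10^-11 m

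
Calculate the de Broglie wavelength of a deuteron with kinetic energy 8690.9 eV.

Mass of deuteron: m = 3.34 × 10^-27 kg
2.17 × 10^-13 m

Using λ = h/√(2mKE):

First convert KE to Joules: KE = 8690.9 eV = 1.392 × 10^-15 J

λ = h/√(2mKE)
λ = (6.626 × 10^-34 J·s) / √(2 × 3.34 × 10^-27 kg × 1.392 × 10^-15 J)
λ = 2.17 × 10^-13 m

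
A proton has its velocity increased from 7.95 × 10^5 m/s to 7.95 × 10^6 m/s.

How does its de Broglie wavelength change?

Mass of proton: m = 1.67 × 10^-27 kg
The wavelength decreases by a factor of 10.

Using λ = h/(mv):

Initial wavelength: λ₁ = h/(mv₁) = 4.99 × 10^-13 m
Final wavelength: λ₂ = h/(mv₂) = 4.99 × 10^-14 m

Since λ ∝ 1/v, when velocity increases by a factor of 10, the wavelength decreases by a factor of 10.

λ₂/λ₁ = v₁/v₂ = 1/10

The wavelength decreases by a factor of 10.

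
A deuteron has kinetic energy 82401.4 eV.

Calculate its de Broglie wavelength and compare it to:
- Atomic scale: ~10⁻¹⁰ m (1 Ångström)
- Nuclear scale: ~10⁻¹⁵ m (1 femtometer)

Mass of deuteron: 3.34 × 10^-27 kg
λ = 7.06 × 10^-14 m, which is between nuclear and atomic scales.

Using λ = h/√(2mKE):

KE = 82401.4 eV = 1.320 × 10^-14 J

λ = h/√(2mKE)
λ = (6.626 × 10^-34 J·s) / √(2 × 3.34 × 10^-27 kg × 1.320 × 10^-14 J)
λ = 7.06 × 10^-14 m

Comparison:
- Atomic scale (10⁻¹⁰ m): λ is 0.00071× this size
- Nuclear scale (10⁻¹⁵ m): λ is 71× this size

The wavelength is between nuclear and atomic scales.

This wavelength is appropriate for probing atomic structure but too large for nuclear physics experiments.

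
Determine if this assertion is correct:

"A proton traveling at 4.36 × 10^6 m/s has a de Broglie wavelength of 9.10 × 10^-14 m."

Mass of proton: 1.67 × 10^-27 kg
True

The claim is correct.

Using λ = h/(mv):
λ = (6.626 × 10^-34 J·s) / (1.67 × 10^-27 kg × 4.36 × 10^6 m/s)
λ = 9.10 × 10^-14 m

This matches the claimed value.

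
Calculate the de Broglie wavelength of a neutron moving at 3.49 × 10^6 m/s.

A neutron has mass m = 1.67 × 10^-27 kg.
1.14 × 10^-13 m

Using the de Broglie relation λ = h/(mv):

λ = h/(mv)
λ = (6.626 × 10^-34 J·s) / (1.67 × 10^-27 kg × 3.49 × 10^6 m/s)
λ = 1.14 × 10^-13 m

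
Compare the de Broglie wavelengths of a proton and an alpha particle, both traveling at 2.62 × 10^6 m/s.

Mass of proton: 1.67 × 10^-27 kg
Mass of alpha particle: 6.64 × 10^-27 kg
The proton has the longer wavelength.

Using λ = h/(mv), since both particles have the same velocity, the wavelength depends only on mass.

For proton: λ₁ = h/(m₁v) = 1.51 × 10^-13 m
For alpha particle: λ₂ = h/(m₂v) = 3.81 × 10^-14 m

Since λ ∝ 1/m at constant velocity, the lighter particle has the longer wavelength.

The proton has the longer de Broglie wavelength.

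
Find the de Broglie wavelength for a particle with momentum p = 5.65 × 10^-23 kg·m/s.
1.17 × 10^-11 m

Using the de Broglie relation λ = h/p:

λ = h/p
λ = (6.626 × 10^-34 J·s) / (5.65 × 10^-23 kg·m/s)
λ = 1.17 × 10^-11 m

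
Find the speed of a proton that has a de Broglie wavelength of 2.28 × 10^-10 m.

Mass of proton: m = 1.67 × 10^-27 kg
1.74 × 10^3 m/s

From the de Broglie relation λ = h/(mv), we solve for v:

v = h/(mλ)
v = (6.626 × 10^-34 J·s) / (1.67 × 10^-27 kg × 2.28 × 10^-10 m)
v = 1.74 × 10^3 m/s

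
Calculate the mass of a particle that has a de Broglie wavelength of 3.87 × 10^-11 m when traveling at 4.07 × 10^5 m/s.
4.21 × 10^-29 kg

From the de Broglie relation λ = h/(mv), we solve for m:

m = h/(λv)
m = (6.626 × 10^-34 J·s) / (3.87 × 10^-11 m × 4.07 × 10^5 m/s)
m = 4.21 × 10^-29 kg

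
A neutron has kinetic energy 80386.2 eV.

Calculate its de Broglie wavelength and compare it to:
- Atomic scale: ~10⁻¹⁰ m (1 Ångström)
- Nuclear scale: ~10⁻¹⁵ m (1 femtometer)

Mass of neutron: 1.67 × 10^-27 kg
λ = 1.01 × 10^-13 m, which is between nuclear and atomic scales.

Using λ = h/√(2mKE):

KE = 80386.2 eV = 1.288 × 10^-14 J

λ = h/√(2mKE)
λ = (6.626 × 10^-34 J·s) / √(2 × 1.67 × 10^-27 kg × 1.288 × 10^-14 J)
λ = 1.01 × 10^-13 m

Comparison:
- Atomic scale (10⁻¹⁰ m): λ is 0.001× this size
- Nuclear scale (10⁻¹⁵ m): λ is 1e+02× this size

The wavelength is between nuclear and atomic scales.

This wavelength is appropriate for probing atomic structure but too large for nuclear physics experiments.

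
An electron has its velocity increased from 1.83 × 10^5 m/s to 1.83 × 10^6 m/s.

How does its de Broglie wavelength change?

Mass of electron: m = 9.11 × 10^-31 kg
The wavelength decreases by a factor of 10.

Using λ = h/(mv):

Initial wavelength: λ₁ = h/(mv₁) = 3.97 × 10^-9 m
Final wavelength: λ₂ = h/(mv₂) = 3.97 × 10^-10 m

Since λ ∝ 1/v, when velocity increases by a factor of 10, the wavelength decreases by a factor of 10.

λ₂/λ₁ = v₁/v₂ = 1/10

The wavelength decreases by a factor of 10.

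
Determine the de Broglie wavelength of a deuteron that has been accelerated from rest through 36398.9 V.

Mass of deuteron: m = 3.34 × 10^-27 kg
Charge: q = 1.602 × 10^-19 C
1.06 × 10^-13 m

When a particle is accelerated through voltage V, it gains kinetic energy KE = qV.

The de Broglie wavelength is then λ = h/√(2mqV):

λ = h/√(2mqV)
λ = (6.626 × 10^-34 J·s) / √(2 × 3.34 × 10^-27 kg × 1.602 × 10^-19 C × 36398.9 V)
λ = 1.06 × 10^-13 m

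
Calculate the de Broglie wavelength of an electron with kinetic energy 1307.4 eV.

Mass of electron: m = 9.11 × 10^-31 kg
3.39 × 10^-11 m

Using λ = h/√(2mKE):

First convert KE to Joules: KE = 1307.4 eV = 2.095 × 10^-16 J

λ = h/√(2mKE)
λ = (6.626 × 10^-34 J·s) / √(2 × 9.11 × 10^-31 kg × 2.095 × 10^-16 J)
λ = 3.39 × 10^-11 m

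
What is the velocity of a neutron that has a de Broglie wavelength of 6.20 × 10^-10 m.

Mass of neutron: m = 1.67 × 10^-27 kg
6.40 × 10^2 m/s

From the de Broglie relation λ = h/(mv), we solve for v:

v = h/(mλ)
v = (6.626 × 10^-34 J·s) / (1.67 × 10^-27 kg × 6.20 × 10^-10 m)
v = 6.40 × 10^2 m/s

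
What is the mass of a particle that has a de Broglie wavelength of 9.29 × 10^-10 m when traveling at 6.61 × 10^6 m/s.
1.08 × 10^-31 kg

From the de Broglie relation λ = h/(mv), we solve for m:

m = h/(λv)
m = (6.626 × 10^-34 J·s) / (9.29 × 10^-10 m × 6.61 × 10^6 m/s)
m = 1.08 × 10^-31 kg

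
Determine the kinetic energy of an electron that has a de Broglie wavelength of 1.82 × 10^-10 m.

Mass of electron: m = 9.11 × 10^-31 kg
7.27 × 10^-18 J (or 45.4 eV)

From λ = h/√(2mKE), we solve for KE:

λ² = h²/(2mKE)
KE = h²/(2mλ²)
KE = (6.626 × 10^-34 J·s)² / (2 × 9.11 × 10^-31 kg × (1.82 × 10^-10 m)²)
KE = 7.27 × 10^-18 J
KE = 45.4 eV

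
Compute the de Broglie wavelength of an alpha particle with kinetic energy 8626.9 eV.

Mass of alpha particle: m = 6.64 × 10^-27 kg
1.55 × 10^-13 m

Using λ = h/√(2mKE):

First convert KE to Joules: KE = 8626.9 eV = 1.382 × 10^-15 J

λ = h/√(2mKE)
λ = (6.626 × 10^-34 J·s) / √(2 × 6.64 × 10^-27 kg × 1.382 × 10^-15 J)
λ = 1.55 × 10^-13 m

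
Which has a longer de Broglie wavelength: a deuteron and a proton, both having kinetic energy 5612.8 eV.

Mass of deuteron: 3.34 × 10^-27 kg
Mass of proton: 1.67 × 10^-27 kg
The proton has the longer wavelength.

Using λ = h/√(2mKE):

For deuteron: λ₁ = h/√(2m₁KE) = 2.70 × 10^-13 m
For proton: λ₂ = h/√(2m₂KE) = 3.82 × 10^-13 m

Since λ ∝ 1/√m at constant kinetic energy, the lighter particle has the longer wavelength.

The proton has the longer de Broglie wavelength.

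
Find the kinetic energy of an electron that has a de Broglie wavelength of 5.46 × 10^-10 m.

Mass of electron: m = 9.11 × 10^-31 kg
8.08 × 10^-19 J (or 5.04 eV)

From λ = h/√(2mKE), we solve for KE:

λ² = h²/(2mKE)
KE = h²/(2mλ²)
KE = (6.626 × 10^-34 J·s)² / (2 × 9.11 × 10^-31 kg × (5.46 × 10^-10 m)²)
KE = 8.08 × 10^-19 J
KE = 5.04 eV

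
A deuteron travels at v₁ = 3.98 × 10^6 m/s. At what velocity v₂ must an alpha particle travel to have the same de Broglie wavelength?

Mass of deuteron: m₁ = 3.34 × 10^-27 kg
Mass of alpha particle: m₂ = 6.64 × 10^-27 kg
v₂ = 2.00 × 10^6 m/s

For equal de Broglie wavelengths: λ₁ = λ₂

h/(m₁v₁) = h/(m₂v₂)
m₁v₁ = m₂v₂
v₂ = v₁ · (m₁/m₂)

v₂ = 3.98 × 10^6 m/s × (3.34 × 10^-27 kg / 6.64 × 10^-27 kg)
v₂ = 2.00 × 10^6 m/s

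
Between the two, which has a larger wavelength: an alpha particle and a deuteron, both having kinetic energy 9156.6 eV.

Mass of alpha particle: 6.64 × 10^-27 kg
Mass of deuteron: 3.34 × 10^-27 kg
The deuteron has the longer wavelength.

Using λ = h/√(2mKE):

For alpha particle: λ₁ = h/√(2m₁KE) = 1.50 × 10^-13 m
For deuteron: λ₂ = h/√(2m₂KE) = 2.12 × 10^-13 m

Since λ ∝ 1/√m at constant kinetic energy, the lighter particle has the longer wavelength.

The deuteron has the longer de Broglie wavelength.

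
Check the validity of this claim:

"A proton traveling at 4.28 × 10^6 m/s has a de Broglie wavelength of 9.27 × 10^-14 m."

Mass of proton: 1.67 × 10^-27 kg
True

The claim is correct.

Using λ = h/(mv):
λ = (6.626 × 10^-34 J·s) / (1.67 × 10^-27 kg × 4.28 × 10^6 m/s)
λ = 9.27 × 10^-14 m

This matches the claimed value.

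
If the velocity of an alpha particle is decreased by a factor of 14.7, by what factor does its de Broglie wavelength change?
The wavelength increases by a factor of 14.7.

From λ = h/(mv), the wavelength is inversely proportional to velocity:

λ ∝ 1/v

If v → v/14.7, then λ → 14.7λ

When velocity is decreased by a factor of 14.7, the wavelength increases by a factor of 14.7.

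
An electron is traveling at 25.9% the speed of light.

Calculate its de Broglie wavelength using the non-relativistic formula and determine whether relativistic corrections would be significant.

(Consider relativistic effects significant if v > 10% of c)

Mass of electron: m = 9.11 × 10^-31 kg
Yes, relativistic corrections are needed.

Using the non-relativistic de Broglie formula λ = h/(mv):

v = 25.9% × c = 7.765 × 10^7 m/s

λ = h/(mv)
λ = (6.626 × 10^-34 J·s) / (9.11 × 10^-31 kg × 7.765 × 10^7 m/s)
λ = 9.37 × 10^-12 m

Since v = 25.9% of c > 10% of c, relativistic corrections ARE significant and the actual wavelength would differ from this non-relativistic estimate.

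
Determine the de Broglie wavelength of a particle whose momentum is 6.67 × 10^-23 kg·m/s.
9.93 × 10^-12 m

Using the de Broglie relation λ = h/p:

λ = h/p
λ = (6.626 × 10^-34 J·s) / (6.67 × 10^-23 kg·m/s)
λ = 9.93 × 10^-12 m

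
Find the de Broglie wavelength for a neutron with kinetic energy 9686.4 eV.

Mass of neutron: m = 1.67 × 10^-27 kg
2.91 × 10^-13 m

Using λ = h/√(2mKE):

First convert KE to Joules: KE = 9686.4 eV = 1.552 × 10^-15 J

λ = h/√(2mKE)
λ = (6.626 × 10^-34 J·s) / √(2 × 1.67 × 10^-27 kg × 1.552 × 10^-15 J)
λ = 2.91 × 10^-13 m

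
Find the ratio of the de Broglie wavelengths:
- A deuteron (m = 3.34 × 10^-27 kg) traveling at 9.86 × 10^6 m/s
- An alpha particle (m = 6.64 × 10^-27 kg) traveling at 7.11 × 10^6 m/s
λ₁/λ₂ = 1.43

Using λ = h/(mv):

λ₁ = h/(m₁v₁) = 2.01 × 10^-14 m
λ₂ = h/(m₂v₂) = 1.40 × 10^-14 m

Ratio λ₁/λ₂ = (m₂v₂)/(m₁v₁)
         = (6.64 × 10^-27 kg × 7.11 × 10^6 m/s) / (3.34 × 10^-27 kg × 9.86 × 10^6 m/s)
         = 1.43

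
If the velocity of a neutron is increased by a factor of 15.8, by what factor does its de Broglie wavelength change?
The wavelength decreases by a factor of 15.8.

From λ = h/(mv), the wavelength is inversely proportional to velocity:

λ ∝ 1/v

If v → 15.8v, then λ → λ/15.8

When velocity is increased by a factor of 15.8, the wavelength decreases by a factor of 15.8.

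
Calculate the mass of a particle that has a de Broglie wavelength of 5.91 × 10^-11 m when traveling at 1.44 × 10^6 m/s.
7.79 × 10^-30 kg

From the de Broglie relation λ = h/(mv), we solve for m:

m = h/(λv)
m = (6.626 × 10^-34 J·s) / (5.91 × 10^-11 m × 1.44 × 10^6 m/s)
m = 7.79 × 10^-30 kg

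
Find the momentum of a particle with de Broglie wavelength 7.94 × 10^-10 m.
8.35 × 10^-25 kg·m/s

From the de Broglie relation λ = h/p, we solve for p:

p = h/λ
p = (6.626 × 10^-34 J·s) / (7.94 × 10^-10 m)
p = 8.35 × 10^-25 kg·m/s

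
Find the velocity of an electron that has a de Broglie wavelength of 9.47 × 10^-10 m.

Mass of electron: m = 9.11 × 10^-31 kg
7.68 × 10^5 m/s

From the de Broglie relation λ = h/(mv), we solve for v:

v = h/(mλ)
v = (6.626 × 10^-34 J·s) / (9.11 × 10^-31 kg × 9.47 × 10^-10 m)
v = 7.68 × 10^5 m/s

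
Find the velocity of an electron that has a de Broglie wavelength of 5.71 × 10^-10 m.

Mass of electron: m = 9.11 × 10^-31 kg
1.27 × 10^6 m/s

From the de Broglie relation λ = h/(mv), we solve for v:

v = h/(mλ)
v = (6.626 × 10^-34 J·s) / (9.11 × 10^-31 kg × 5.71 × 10^-10 m)
v = 1.27 × 10^6 m/s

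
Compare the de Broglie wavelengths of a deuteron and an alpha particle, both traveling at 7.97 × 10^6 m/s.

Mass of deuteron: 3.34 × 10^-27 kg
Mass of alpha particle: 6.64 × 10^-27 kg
The deuteron has the longer wavelength.

Using λ = h/(mv), since both particles have the same velocity, the wavelength depends only on mass.

For deuteron: λ₁ = h/(m₁v) = 2.49 × 10^-14 m
For alpha particle: λ₂ = h/(m₂v) = 1.25 × 10^-14 m

Since λ ∝ 1/m at constant velocity, the lighter particle has the longer wavelength.

The deuteron has the longer de Broglie wavelength.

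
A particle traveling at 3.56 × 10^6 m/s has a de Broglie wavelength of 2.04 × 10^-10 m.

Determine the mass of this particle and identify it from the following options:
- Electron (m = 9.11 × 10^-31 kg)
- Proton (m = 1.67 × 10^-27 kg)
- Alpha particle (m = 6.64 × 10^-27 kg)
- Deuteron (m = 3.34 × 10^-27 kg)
The particle is an electron.

From λ = h/(mv), solve for mass:

m = h/(λv)
m = (6.626 × 10^-34 J·s) / (2.04 × 10^-10 m × 3.56 × 10^6 m/s)
m = 9.12 × 10^-31 kg

Comparing with the listed masses, this is closest to an electron.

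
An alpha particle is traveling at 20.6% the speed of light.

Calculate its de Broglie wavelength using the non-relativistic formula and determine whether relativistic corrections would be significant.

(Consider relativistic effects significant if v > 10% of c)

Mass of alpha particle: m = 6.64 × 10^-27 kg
Yes, relativistic corrections are needed.

Using the non-relativistic de Broglie formula λ = h/(mv):

v = 20.6% × c = 6.176 × 10^7 m/s

λ = h/(mv)
λ = (6.626 × 10^-34 J·s) / (6.64 × 10^-27 kg × 6.176 × 10^7 m/s)
λ = 1.62 × 10^-15 m

Since v = 20.6% of c > 10% of c, relativistic corrections ARE significant and the actual wavelength would differ from this non-relativistic estimate.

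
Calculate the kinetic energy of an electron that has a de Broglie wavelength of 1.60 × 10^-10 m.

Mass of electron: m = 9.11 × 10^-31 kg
9.41 × 10^-18 J (or 58.7 eV)

From λ = h/√(2mKE), we solve for KE:

λ² = h²/(2mKE)
KE = h²/(2mλ²)
KE = (6.626 × 10^-34 J·s)² / (2 × 9.11 × 10^-31 kg × (1.60 × 10^-10 m)²)
KE = 9.41 × 10^-18 J
KE = 58.7 eV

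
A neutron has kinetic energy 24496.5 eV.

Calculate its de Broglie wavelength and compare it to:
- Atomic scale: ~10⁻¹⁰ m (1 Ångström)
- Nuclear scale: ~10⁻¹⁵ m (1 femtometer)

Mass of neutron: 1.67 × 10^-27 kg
λ = 1.83 × 10^-13 m, which is between nuclear and atomic scales.

Using λ = h/√(2mKE):

KE = 24496.5 eV = 3.925 × 10^-15 J

λ = h/√(2mKE)
λ = (6.626 × 10^-34 J·s) / √(2 × 1.67 × 10^-27 kg × 3.925 × 10^-15 J)
λ = 1.83 × 10^-13 m

Comparison:
- Atomic scale (10⁻¹⁰ m): λ is 0.0018× this size
- Nuclear scale (10⁻¹⁵ m): λ is 1.8e+02× this size

The wavelength is between nuclear and atomic scales.

This wavelength is appropriate for probing atomic structure but too large for nuclear physics experiments.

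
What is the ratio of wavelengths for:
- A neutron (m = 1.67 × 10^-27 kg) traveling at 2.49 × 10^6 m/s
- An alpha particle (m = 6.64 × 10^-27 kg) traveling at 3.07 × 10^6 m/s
λ₁/λ₂ = 4.90

Using λ = h/(mv):

λ₁ = h/(m₁v₁) = 1.59 × 10^-13 m
λ₂ = h/(m₂v₂) = 3.25 × 10^-14 m

Ratio λ₁/λ₂ = (m₂v₂)/(m₁v₁)
         = (6.64 × 10^-27 kg × 3.07 × 10^6 m/s) / (1.67 × 10^-27 kg × 2.49 × 10^6 m/s)
         = 4.90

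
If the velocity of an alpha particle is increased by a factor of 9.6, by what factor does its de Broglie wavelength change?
The wavelength decreases by a factor of 9.6.

From λ = h/(mv), the wavelength is inversely proportional to velocity:

λ ∝ 1/v

If v → 9.6v, then λ → λ/9.6

When velocity is increased by a factor of 9.6, the wavelength decreases by a factor of 9.6.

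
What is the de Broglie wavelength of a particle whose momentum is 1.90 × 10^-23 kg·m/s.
3.49 × 10^-11 m

Using the de Broglie relation λ = h/p:

λ = h/p
λ = (6.626 × 10^-34 J·s) / (1.90 × 10^-23 kg·m/s)
λ = 3.49 × 10^-11 m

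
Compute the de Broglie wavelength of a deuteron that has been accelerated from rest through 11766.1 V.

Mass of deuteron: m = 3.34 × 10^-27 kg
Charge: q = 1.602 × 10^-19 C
1.87 × 10^-13 m

When a particle is accelerated through voltage V, it gains kinetic energy KE = qV.

The de Broglie wavelength is then λ = h/√(2mqV):

λ = h/√(2mqV)
λ = (6.626 × 10^-34 J·s) / √(2 × 3.34 × 10^-27 kg × 1.602 × 10^-19 C × 11766.1 V)
λ = 1.87 × 10^-13 m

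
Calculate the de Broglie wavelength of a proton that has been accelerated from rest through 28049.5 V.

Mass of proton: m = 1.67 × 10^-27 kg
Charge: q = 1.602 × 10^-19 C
1.71 × 10^-13 m

When a particle is accelerated through voltage V, it gains kinetic energy KE = qV.

The de Broglie wavelength is then λ = h/√(2mqV):

λ = h/√(2mqV)
λ = (6.626 × 10^-34 J·s) / √(2 × 1.67 × 10^-27 kg × 1.602 × 10^-19 C × 28049.5 V)
λ = 1.71 × 10^-13 m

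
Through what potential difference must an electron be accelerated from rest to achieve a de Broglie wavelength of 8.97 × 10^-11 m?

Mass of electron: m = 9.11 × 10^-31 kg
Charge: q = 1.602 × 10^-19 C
187 V

From λ = h/√(2mqV), we solve for V:

λ² = h²/(2mqV)
V = h²/(2mqλ²)
V = (6.626 × 10^-34 J·s)² / (2 × 9.11 × 10^-31 kg × 1.602 × 10^-19 C × (8.97 × 10^-11 m)²)
V = 187 V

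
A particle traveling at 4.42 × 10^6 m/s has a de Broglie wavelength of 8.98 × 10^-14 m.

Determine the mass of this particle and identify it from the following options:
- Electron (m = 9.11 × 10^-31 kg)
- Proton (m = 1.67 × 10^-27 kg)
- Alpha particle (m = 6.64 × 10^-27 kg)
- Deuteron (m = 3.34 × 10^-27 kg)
The particle is a proton.

From λ = h/(mv), solve for mass:

m = h/(λv)
m = (6.626 × 10^-34 J·s) / (8.98 × 10^-14 m × 4.42 × 10^6 m/s)
m = 1.67 × 10^-27 kg

Comparing with the listed masses, this is closest to a proton.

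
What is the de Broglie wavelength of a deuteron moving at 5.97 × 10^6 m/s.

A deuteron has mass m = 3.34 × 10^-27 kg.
3.32 × 10^-14 m

Using the de Broglie relation λ = h/(mv):

λ = h/(mv)
λ = (6.626 × 10^-34 J·s) / (3.34 × 10^-27 kg × 5.97 × 10^6 m/s)
λ = 3.32 × 10^-14 m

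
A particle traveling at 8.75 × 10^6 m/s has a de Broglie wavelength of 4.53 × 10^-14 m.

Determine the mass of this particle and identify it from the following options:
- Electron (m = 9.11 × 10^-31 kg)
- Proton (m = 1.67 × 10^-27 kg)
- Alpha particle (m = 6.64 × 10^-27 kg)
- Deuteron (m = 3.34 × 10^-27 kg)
The particle is a proton.

From λ = h/(mv), solve for mass:

m = h/(λv)
m = (6.626 × 10^-34 J·s) / (4.53 × 10^-14 m × 8.75 × 10^6 m/s)
m = 1.67 × 10^-27 kg

Comparing with the listed masses, this is closest to a proton.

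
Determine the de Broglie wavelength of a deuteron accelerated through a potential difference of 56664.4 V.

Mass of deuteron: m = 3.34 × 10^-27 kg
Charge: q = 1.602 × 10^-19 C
8.51 × 10^-14 m

When a particle is accelerated through voltage V, it gains kinetic energy KE = qV.

The de Broglie wavelength is then λ = h/√(2mqV):

λ = h/√(2mqV)
λ = (6.626 × 10^-34 J·s) / √(2 × 3.34 × 10^-27 kg × 1.602 × 10^-19 C × 56664.4 V)
λ = 8.51 × 10^-14 m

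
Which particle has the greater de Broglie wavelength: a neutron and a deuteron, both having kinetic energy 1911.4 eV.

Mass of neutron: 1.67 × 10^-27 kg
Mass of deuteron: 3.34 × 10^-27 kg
The neutron has the longer wavelength.

Using λ = h/√(2mKE):

For neutron: λ₁ = h/√(2m₁KE) = 6.55 × 10^-13 m
For deuteron: λ₂ = h/√(2m₂KE) = 4.63 × 10^-13 m

Since λ ∝ 1/√m at constant kinetic energy, the lighter particle has the longer wavelength.

The neutron has the longer de Broglie wavelength.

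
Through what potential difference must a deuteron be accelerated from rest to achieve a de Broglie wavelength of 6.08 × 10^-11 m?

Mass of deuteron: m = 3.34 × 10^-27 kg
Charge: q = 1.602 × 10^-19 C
1.11 × 10^-1 V

From λ = h/√(2mqV), we solve for V:

λ² = h²/(2mqV)
V = h²/(2mqλ²)
V = (6.626 × 10^-34 J·s)² / (2 × 3.34 × 10^-27 kg × 1.602 × 10^-19 C × (6.08 × 10^-11 m)²)
V = 1.11 × 10^-1 V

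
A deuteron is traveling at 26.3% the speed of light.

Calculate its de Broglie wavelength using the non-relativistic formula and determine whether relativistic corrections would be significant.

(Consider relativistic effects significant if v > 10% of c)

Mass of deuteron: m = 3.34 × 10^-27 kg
Yes, relativistic corrections are needed.

Using the non-relativistic de Broglie formula λ = h/(mv):

v = 26.3% × c = 7.885 × 10^7 m/s

λ = h/(mv)
λ = (6.626 × 10^-34 J·s) / (3.34 × 10^-27 kg × 7.885 × 10^7 m/s)
λ = 2.52 × 10^-15 m

Since v = 26.3% of c > 10% of c, relativistic corrections ARE significant and the actual wavelength would differ from this non-relativistic estimate.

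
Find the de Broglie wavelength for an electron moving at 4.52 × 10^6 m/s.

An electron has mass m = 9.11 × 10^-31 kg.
1.61 × 10^-10 m

Using the de Broglie relation λ = h/(mv):

λ = h/(mv)
λ = (6.626 × 10^-34 J·s) / (9.11 × 10^-31 kg × 4.52 × 10^6 m/s)
λ = 1.61 × 10^-10 m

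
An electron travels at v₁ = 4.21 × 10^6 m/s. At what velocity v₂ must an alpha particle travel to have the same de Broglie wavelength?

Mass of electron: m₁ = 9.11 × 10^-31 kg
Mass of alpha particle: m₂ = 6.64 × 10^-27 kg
v₂ = 5.78 × 10^2 m/s

For equal de Broglie wavelengths: λ₁ = λ₂

h/(m₁v₁) = h/(m₂v₂)
m₁v₁ = m₂v₂
v₂ = v₁ · (m₁/m₂)

v₂ = 4.21 × 10^6 m/s × (9.11 × 10^-31 kg / 6.64 × 10^-27 kg)
v₂ = 5.78 × 10^2 m/s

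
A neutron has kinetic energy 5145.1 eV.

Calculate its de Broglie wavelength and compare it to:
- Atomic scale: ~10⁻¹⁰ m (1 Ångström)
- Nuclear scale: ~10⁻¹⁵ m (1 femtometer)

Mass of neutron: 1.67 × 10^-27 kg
λ = 3.99 × 10^-13 m, which is between nuclear and atomic scales.

Using λ = h/√(2mKE):

KE = 5145.1 eV = 8.243 × 10^-16 J

λ = h/√(2mKE)
λ = (6.626 × 10^-34 J·s) / √(2 × 1.67 × 10^-27 kg × 8.243 × 10^-16 J)
λ = 3.99 × 10^-13 m

Comparison:
- Atomic scale (10⁻¹⁰ m): λ is 0.004× this size
- Nuclear scale (10⁻¹⁵ m): λ is 4e+02× this size

The wavelength is between nuclear and atomic scales.

This wavelength is appropriate for probing atomic structure but too large for nuclear physics experiments.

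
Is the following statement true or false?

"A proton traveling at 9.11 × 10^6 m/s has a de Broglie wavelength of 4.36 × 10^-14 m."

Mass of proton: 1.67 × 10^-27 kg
True

The claim is correct.

Using λ = h/(mv):
λ = (6.626 × 10^-34 J·s) / (1.67 × 10^-27 kg × 9.11 × 10^6 m/s)
λ = 4.36 × 10^-14 m

This matches the claimed value.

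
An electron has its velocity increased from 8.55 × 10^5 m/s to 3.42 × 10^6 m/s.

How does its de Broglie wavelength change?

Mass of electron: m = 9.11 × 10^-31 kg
The wavelength decreases by a factor of 4.

Using λ = h/(mv):

Initial wavelength: λ₁ = h/(mv₁) = 8.51 × 10^-10 m
Final wavelength: λ₂ = h/(mv₂) = 2.13 × 10^-10 m

Since λ ∝ 1/v, when velocity increases by a factor of 4, the wavelength decreases by a factor of 4.

λ₂/λ₁ = v₁/v₂ = 1/4

The wavelength decreases by a factor of 4.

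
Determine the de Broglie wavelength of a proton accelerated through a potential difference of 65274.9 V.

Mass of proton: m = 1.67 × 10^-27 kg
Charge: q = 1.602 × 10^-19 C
1.12 × 10^-13 m

When a particle is accelerated through voltage V, it gains kinetic energy KE = qV.

The de Broglie wavelength is then λ = h/√(2mqV):

λ = h/√(2mqV)
λ = (6.626 × 10^-34 J·s) / √(2 × 1.67 × 10^-27 kg × 1.602 × 10^-19 C × 65274.9 V)
λ = 1.12 × 10^-13 m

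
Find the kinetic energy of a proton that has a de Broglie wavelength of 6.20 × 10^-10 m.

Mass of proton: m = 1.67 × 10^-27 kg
3.42 × 10^-22 J (or 2.13 × 10^-3 eV)

From λ = h/√(2mKE), we solve for KE:

λ² = h²/(2mKE)
KE = h²/(2mλ²)
KE = (6.626 × 10^-34 J·s)² / (2 × 1.67 × 10^-27 kg × (6.20 × 10^-10 m)²)
KE = 3.42 × 10^-22 J
KE = 2.13 × 10^-3 eV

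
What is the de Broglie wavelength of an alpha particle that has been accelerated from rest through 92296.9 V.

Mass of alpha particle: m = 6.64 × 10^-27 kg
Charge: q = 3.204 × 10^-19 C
3.34 × 10^-14 m

When a particle is accelerated through voltage V, it gains kinetic energy KE = qV.

The de Broglie wavelength is then λ = h/√(2mqV):

λ = h/√(2mqV)
λ = (6.626 × 10^-34 J·s) / √(2 × 6.64 × 10^-27 kg × 3.204 × 10^-19 C × 92296.9 V)
λ = 3.34 × 10^-14 m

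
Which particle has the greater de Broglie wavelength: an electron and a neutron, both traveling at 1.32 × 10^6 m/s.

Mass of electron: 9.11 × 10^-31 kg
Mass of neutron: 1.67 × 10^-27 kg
The electron has the longer wavelength.

Using λ = h/(mv), since both particles have the same velocity, the wavelength depends only on mass.

For electron: λ₁ = h/(m₁v) = 5.51 × 10^-10 m
For neutron: λ₂ = h/(m₂v) = 3.01 × 10^-13 m

Since λ ∝ 1/m at constant velocity, the lighter particle has the longer wavelength.

The electron has the longer de Broglie wavelength.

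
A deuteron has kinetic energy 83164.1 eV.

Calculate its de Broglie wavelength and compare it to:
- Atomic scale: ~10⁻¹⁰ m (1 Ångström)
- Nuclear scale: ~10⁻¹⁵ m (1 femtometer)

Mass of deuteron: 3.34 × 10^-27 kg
λ = 7.02 × 10^-14 m, which is between nuclear and atomic scales.

Using λ = h/√(2mKE):

KE = 83164.1 eV = 1.332 × 10^-14 J

λ = h/√(2mKE)
λ = (6.626 × 10^-34 J·s) / √(2 × 3.34 × 10^-27 kg × 1.332 × 10^-14 J)
λ = 7.02 × 10^-14 m

Comparison:
- Atomic scale (10⁻¹⁰ m): λ is 0.0007× this size
- Nuclear scale (10⁻¹⁵ m): λ is 70× this size

The wavelength is between nuclear and atomic scales.

This wavelength is appropriate for probing atomic structure but too large for nuclear physics experiments.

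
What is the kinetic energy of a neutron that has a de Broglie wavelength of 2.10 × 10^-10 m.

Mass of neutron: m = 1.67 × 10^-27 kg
2.98 × 10^-21 J (or 0.0186 eV)

From λ = h/√(2mKE), we solve for KE:

λ² = h²/(2mKE)
KE = h²/(2mλ²)
KE = (6.626 × 10^-34 J·s)² / (2 × 1.67 × 10^-27 kg × (2.10 × 10^-10 m)²)
KE = 2.98 × 10^-21 J
KE = 0.0186 eV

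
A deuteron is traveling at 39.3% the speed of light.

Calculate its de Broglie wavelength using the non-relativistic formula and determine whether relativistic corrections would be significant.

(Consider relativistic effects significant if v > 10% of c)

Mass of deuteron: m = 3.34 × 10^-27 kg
Yes, relativistic corrections are needed.

Using the non-relativistic de Broglie formula λ = h/(mv):

v = 39.3% × c = 1.178 × 10^8 m/s

λ = h/(mv)
λ = (6.626 × 10^-34 J·s) / (3.34 × 10^-27 kg × 1.178 × 10^8 m/s)
λ = 1.68 × 10^-15 m

Since v = 39.3% of c > 10% of c, relativistic corrections ARE significant and the actual wavelength would differ from this non-relativistic estimate.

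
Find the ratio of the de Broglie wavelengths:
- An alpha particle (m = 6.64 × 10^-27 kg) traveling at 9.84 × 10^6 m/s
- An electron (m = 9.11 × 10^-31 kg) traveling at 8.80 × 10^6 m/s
λ₁/λ₂ = 1.23 × 10^-4

Using λ = h/(mv):

λ₁ = h/(m₁v₁) = 1.01 × 10^-14 m
λ₂ = h/(m₂v₂) = 8.27 × 10^-11 m

Ratio λ₁/λ₂ = (m₂v₂)/(m₁v₁)
         = (9.11 × 10^-31 kg × 8.80 × 10^6 m/s) / (6.64 × 10^-27 kg × 9.84 × 10^6 m/s)
         = 1.23 × 10^-4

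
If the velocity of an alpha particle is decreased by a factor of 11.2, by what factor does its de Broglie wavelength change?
The wavelength increases by a factor of 11.2.

From λ = h/(mv), the wavelength is inversely proportional to velocity:

λ ∝ 1/v

If v → v/11.2, then λ → 11.2λ

When velocity is decreased by a factor of 11.2, the wavelength increases by a factor of 11.2.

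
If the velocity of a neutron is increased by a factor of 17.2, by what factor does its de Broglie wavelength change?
The wavelength decreases by a factor of 17.2.

From λ = h/(mv), the wavelength is inversely proportional to velocity:

λ ∝ 1/v

If v → 17.2v, then λ → λ/17.2

When velocity is increased by a factor of 17.2, the wavelength decreases by a factor of 17.2.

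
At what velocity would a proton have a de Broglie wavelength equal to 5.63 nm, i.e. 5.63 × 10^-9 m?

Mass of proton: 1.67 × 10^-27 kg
7.05 × 10^1 m/s

From λ = h/(mv), solve for v:

v = h/(mλ)
v = (6.626 × 10^-34 J·s) / (1.67 × 10^-27 kg × 5.63 × 10^-9 m)
v = 7.05 × 10^1 m/s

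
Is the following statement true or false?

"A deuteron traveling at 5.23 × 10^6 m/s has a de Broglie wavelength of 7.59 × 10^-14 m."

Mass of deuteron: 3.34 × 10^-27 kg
False

The claim is incorrect.

Using λ = h/(mv):
λ = (6.626 × 10^-34 J·s) / (3.34 × 10^-27 kg × 5.23 × 10^6 m/s)
λ = 3.79 × 10^-14 m

The actual wavelength differs from the claimed 7.59 × 10^-14 m.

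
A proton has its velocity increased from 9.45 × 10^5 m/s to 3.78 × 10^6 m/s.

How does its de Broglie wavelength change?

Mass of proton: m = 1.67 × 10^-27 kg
The wavelength decreases by a factor of 4.

Using λ = h/(mv):

Initial wavelength: λ₁ = h/(mv₁) = 4.20 × 10^-13 m
Final wavelength: λ₂ = h/(mv₂) = 1.05 × 10^-13 m

Since λ ∝ 1/v, when velocity increases by a factor of 4, the wavelength decreases by a factor of 4.

λ₂/λ₁ = v₁/v₂ = 1/4

The wavelength decreases by a factor of 4.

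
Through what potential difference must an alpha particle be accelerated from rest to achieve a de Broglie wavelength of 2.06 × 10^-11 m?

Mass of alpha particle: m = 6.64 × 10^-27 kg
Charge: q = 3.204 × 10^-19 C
2.43 × 10^-1 V

From λ = h/√(2mqV), we solve for V:

λ² = h²/(2mqV)
V = h²/(2mqλ²)
V = (6.626 × 10^-34 J·s)² / (2 × 6.64 × 10^-27 kg × 3.204 × 10^-19 C × (2.06 × 10^-11 m)²)
V = 2.43 × 10^-1 V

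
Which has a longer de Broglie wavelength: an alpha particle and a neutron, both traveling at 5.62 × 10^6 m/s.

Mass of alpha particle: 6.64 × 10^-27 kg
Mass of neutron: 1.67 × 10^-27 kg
The neutron has the longer wavelength.

Using λ = h/(mv), since both particles have the same velocity, the wavelength depends only on mass.

For alpha particle: λ₁ = h/(m₁v) = 1.78 × 10^-14 m
For neutron: λ₂ = h/(m₂v) = 7.06 × 10^-14 m

Since λ ∝ 1/m at constant velocity, the lighter particle has the longer wavelength.

The neutron has the longer de Broglie wavelength.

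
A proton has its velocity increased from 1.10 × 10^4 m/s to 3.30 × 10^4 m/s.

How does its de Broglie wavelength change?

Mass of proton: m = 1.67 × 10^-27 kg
The wavelength decreases by a factor of 3.

Using λ = h/(mv):

Initial wavelength: λ₁ = h/(mv₁) = 3.61 × 10^-11 m
Final wavelength: λ₂ = h/(mv₂) = 1.20 × 10^-11 m

Since λ ∝ 1/v, when velocity increases by a factor of 3, the wavelength decreases by a factor of 3.

λ₂/λ₁ = v₁/v₂ = 1/3

The wavelength decreases by a factor of 3.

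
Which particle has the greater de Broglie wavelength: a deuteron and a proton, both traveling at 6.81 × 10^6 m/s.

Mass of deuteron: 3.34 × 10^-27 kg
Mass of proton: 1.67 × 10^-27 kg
The proton has the longer wavelength.

Using λ = h/(mv), since both particles have the same velocity, the wavelength depends only on mass.

For deuteron: λ₁ = h/(m₁v) = 2.91 × 10^-14 m
For proton: λ₂ = h/(m₂v) = 5.83 × 10^-14 m

Since λ ∝ 1/m at constant velocity, the lighter particle has the longer wavelength.

The proton has the longer de Broglie wavelength.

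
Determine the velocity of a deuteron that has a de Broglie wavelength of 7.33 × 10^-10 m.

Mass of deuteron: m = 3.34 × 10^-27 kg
2.71 × 10^2 m/s

From the de Broglie relation λ = h/(mv), we solve for v:

v = h/(mλ)
v = (6.626 × 10^-34 J·s) / (3.34 × 10^-27 kg × 7.33 × 10^-10 m)
v = 2.71 × 10^2 m/s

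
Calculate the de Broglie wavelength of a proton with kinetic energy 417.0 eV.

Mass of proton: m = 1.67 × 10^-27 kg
1.40 × 10^-12 m

Using λ = h/√(2mKE):

First convert KE to Joules: KE = 417.0 eV = 6.681 × 10^-17 J

λ = h/√(2mKE)
λ = (6.626 × 10^-34 J·s) / √(2 × 1.67 × 10^-27 kg × 6.681 × 10^-17 J)
λ = 1.40 × 10^-12 m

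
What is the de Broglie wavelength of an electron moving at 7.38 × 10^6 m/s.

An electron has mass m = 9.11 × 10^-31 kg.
9.86 × 10^-11 m

Using the de Broglie relation λ = h/(mv):

λ = h/(mv)
λ = (6.626 × 10^-34 J·s) / (9.11 × 10^-31 kg × 7.38 × 10^6 m/s)
λ = 9.86 × 10^-11 m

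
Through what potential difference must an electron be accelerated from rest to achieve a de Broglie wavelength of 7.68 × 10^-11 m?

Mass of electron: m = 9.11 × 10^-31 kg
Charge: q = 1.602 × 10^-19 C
255 V

From λ = h/√(2mqV), we solve for V:

λ² = h²/(2mqV)
V = h²/(2mqλ²)
V = (6.626 × 10^-34 J·s)² / (2 × 9.11 × 10^-31 kg × 1.602 × 10^-19 C × (7.68 × 10^-11 m)²)
V = 255 V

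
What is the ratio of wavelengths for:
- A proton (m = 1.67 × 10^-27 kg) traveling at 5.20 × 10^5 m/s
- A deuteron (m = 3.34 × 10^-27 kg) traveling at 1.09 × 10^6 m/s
λ₁/λ₂ = 4.19

Using λ = h/(mv):

λ₁ = h/(m₁v₁) = 7.63 × 10^-13 m
λ₂ = h/(m₂v₂) = 1.82 × 10^-13 m

Ratio λ₁/λ₂ = (m₂v₂)/(m₁v₁)
         = (3.34 × 10^-27 kg × 1.09 × 10^6 m/s) / (1.67 × 10^-27 kg × 5.20 × 10^5 m/s)
         = 4.19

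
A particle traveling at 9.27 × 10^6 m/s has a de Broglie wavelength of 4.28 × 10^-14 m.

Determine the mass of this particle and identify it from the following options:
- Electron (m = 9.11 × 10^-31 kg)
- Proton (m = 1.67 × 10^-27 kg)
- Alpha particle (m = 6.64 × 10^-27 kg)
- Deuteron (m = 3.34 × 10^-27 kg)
The particle is a proton.

From λ = h/(mv), solve for mass:

m = h/(λv)
m = (6.626 × 10^-34 J·s) / (4.28 × 10^-14 m × 9.27 × 10^6 m/s)
m = 1.67 × 10^-27 kg

Comparing with the listed masses, this is closest to a proton.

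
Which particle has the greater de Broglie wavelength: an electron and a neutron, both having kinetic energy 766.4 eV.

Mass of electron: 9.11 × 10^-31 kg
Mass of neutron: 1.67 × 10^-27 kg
The electron has the longer wavelength.

Using λ = h/√(2mKE):

For electron: λ₁ = h/√(2m₁KE) = 4.43 × 10^-11 m
For neutron: λ₂ = h/√(2m₂KE) = 1.03 × 10^-12 m

Since λ ∝ 1/√m at constant kinetic energy, the lighter particle has the longer wavelength.

The electron has the longer de Broglie wavelength.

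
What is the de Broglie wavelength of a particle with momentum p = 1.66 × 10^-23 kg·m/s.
3.99 × 10^-11 m

Using the de Broglie relation λ = h/p:

λ = h/p
λ = (6.626 × 10^-34 J·s) / (1.66 × 10^-23 kg·m/s)
λ = 3.99 × 10^-11 m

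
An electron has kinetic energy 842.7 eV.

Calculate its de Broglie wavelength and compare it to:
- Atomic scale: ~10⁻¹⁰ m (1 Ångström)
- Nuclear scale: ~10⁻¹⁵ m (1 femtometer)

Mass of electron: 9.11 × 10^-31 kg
λ = 4.22 × 10^-11 m, which is between nuclear and atomic scales.

Using λ = h/√(2mKE):

KE = 842.7 eV = 1.350 × 10^-16 J

λ = h/√(2mKE)
λ = (6.626 × 10^-34 J·s) / √(2 × 9.11 × 10^-31 kg × 1.350 × 10^-16 J)
λ = 4.22 × 10^-11 m

Comparison:
- Atomic scale (10⁻¹⁰ m): λ is 0.42× this size
- Nuclear scale (10⁻¹⁵ m): λ is 4.2e+04× this size

The wavelength is between nuclear and atomic scales.

This wavelength is appropriate for probing atomic structure but too large for nuclear physics experiments.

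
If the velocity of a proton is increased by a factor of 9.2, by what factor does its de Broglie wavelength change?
The wavelength decreases by a factor of 9.2.

From λ = h/(mv), the wavelength is inversely proportional to velocity:

λ ∝ 1/v

If v → 9.2v, then λ → λ/9.2

When velocity is increased by a factor of 9.2, the wavelength decreases by a factor of 9.2.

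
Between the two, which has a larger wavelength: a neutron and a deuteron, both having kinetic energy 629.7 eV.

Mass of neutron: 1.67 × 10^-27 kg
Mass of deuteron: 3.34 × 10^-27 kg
The neutron has the longer wavelength.

Using λ = h/√(2mKE):

For neutron: λ₁ = h/√(2m₁KE) = 1.14 × 10^-12 m
For deuteron: λ₂ = h/√(2m₂KE) = 8.07 × 10^-13 m

Since λ ∝ 1/√m at constant kinetic energy, the lighter particle has the longer wavelength.

The neutron has the longer de Broglie wavelength.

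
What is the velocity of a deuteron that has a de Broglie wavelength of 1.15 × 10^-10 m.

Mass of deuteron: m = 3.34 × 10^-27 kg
1.73 × 10^3 m/s

From the de Broglie relation λ = h/(mv), we solve for v:

v = h/(mλ)
v = (6.626 × 10^-34 J·s) / (3.34 × 10^-27 kg × 1.15 × 10^-10 m)
v = 1.73 × 10^3 m/s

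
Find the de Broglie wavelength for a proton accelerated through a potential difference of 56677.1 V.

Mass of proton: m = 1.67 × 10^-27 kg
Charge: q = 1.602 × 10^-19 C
1.20 × 10^-13 m

When a particle is accelerated through voltage V, it gains kinetic energy KE = qV.

The de Broglie wavelength is then λ = h/√(2mqV):

λ = h/√(2mqV)
λ = (6.626 × 10^-34 J·s) / √(2 × 1.67 × 10^-27 kg × 1.602 × 10^-19 C × 56677.1 V)
λ = 1.20 × 10^-13 m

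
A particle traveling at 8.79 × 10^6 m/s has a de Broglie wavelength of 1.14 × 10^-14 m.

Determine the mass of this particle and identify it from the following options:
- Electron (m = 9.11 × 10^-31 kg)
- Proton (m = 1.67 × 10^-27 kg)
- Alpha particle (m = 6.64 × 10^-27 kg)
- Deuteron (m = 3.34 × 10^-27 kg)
The particle is an alpha particle.

From λ = h/(mv), solve for mass:

m = h/(λv)
m = (6.626 × 10^-34 J·s) / (1.14 × 10^-14 m × 8.79 × 10^6 m/s)
m = 6.61 × 10^-27 kg

Comparing with the listed masses, this is closest to an alpha particle.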